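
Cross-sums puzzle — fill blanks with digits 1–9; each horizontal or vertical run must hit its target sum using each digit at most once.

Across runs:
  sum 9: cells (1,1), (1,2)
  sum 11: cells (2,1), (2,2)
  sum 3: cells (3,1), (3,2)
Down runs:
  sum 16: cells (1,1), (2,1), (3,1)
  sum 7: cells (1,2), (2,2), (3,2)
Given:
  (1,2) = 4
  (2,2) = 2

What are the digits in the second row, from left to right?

3 in 2 cells must be {1,2}; 7 in 3 cells must be {1,2,4}.
(1,1) = 9 − 4 = 5 completes the 9 across.
(2,1) = 11 − 2 = 9 completes the 11 across.
(3,1) = 16 − 14 = 2 completes the 16 down.
(3,2) = 3 − 2 = 1 completes the 3 across.

9 2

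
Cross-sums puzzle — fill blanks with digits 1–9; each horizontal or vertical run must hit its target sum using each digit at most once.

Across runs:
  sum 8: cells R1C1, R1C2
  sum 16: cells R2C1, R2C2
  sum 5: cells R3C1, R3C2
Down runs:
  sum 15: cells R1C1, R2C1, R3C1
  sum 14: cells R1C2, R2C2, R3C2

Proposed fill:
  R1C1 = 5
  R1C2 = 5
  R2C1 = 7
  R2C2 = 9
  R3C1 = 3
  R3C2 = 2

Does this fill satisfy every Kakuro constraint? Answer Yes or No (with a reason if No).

No — the across run R1C1–R1C2 sums to 10, not 8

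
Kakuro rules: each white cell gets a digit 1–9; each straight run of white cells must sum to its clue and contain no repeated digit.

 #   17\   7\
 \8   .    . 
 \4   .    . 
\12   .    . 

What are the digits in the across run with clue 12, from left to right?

8 4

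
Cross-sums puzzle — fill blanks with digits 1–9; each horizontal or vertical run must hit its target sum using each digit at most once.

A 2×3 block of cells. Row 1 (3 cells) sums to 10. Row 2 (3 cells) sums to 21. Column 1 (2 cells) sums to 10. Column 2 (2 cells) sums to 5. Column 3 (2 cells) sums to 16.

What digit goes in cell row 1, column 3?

7

16 in 2 cells must be {7,9}.
The 10 across and the 16 down share only 7, so (1,3) = 7.
The 21 across and the 5 down share only 4, so (2,2) = 4.
(2,3) = 16 − 7 = 9 completes the 16 down.
(1,2) = 5 − 4 = 1 completes the 5 down.
(2,1) = 21 − 13 = 8 completes the 21 across.
(1,1) = 10 − 8 = 2 completes the 10 across.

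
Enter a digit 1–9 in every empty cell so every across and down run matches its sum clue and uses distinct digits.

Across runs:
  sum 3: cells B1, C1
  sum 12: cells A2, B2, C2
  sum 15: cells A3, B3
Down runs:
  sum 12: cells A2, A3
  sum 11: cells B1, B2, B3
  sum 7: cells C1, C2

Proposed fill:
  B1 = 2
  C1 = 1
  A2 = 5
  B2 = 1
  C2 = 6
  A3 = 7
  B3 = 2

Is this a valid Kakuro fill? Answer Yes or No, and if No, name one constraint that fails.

No — the across run A3–B3 sums to 9, not 15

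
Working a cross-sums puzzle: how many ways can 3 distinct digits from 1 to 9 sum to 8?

2

3 distinct digits from 1–9 sum between 6 and 24.
Enumerating: {1,2,5}, {1,3,4}.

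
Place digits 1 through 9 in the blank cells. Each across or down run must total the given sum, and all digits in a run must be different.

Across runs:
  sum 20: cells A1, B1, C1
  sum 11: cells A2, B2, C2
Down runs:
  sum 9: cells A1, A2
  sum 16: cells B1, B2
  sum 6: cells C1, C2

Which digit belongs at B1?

16 in 2 cells must be {7,9}.
The 11 across and the 16 down share only 7, so B2 = 7.
Given what's placed, C2 must be 1 to fit the 11 across and 6 down.
B1 = 16 − 7 = 9 completes the 16 down.
C1 = 6 − 1 = 5 completes the 6 down.
A2 = 11 − 8 = 3 completes the 11 across.
A1 = 20 − 14 = 6 completes the 20 across.

9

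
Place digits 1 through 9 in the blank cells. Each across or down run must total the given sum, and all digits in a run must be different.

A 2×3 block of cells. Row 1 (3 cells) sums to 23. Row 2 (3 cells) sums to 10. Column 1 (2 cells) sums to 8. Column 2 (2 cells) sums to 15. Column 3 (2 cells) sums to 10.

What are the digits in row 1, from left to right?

23 in 3 cells must be {6,8,9}.
The 23 across and the 8 down share only 6, so (1,1) = 6.
(2,1) = 8 − 6 = 2 completes the 8 down.
Given what's placed, (2,2) must be 7 to fit the 10 across and 15 down.
(2,3) = 10 − 9 = 1 completes the 10 across.
(1,2) = 15 − 7 = 8 completes the 15 down.
(1,3) = 23 − 14 = 9 completes the 23 across.

6 8 9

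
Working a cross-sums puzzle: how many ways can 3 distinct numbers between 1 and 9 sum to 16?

8

3 distinct digits from 1–9 sum between 6 and 24.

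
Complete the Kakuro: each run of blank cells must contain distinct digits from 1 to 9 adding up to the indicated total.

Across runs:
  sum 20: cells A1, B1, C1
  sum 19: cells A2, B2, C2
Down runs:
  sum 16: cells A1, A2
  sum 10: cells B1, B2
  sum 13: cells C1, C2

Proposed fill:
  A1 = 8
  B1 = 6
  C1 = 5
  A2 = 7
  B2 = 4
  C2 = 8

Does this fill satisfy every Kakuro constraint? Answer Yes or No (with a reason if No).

No — the across run A1–C1 sums to 19, not 20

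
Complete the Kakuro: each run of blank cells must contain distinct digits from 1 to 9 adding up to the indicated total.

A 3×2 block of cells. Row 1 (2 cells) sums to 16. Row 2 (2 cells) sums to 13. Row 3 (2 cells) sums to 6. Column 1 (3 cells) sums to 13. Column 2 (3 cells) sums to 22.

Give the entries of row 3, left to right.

1 5

16 in 2 cells must be {7,9}.
The 6 across and the 22 down share only 5, so (3,2) = 5.
Given what's placed, (1,2) must be 9 to fit the 16 across and 22 down.
(2,2) = 22 − 14 = 8 completes the 22 down.
(3,1) = 6 − 5 = 1 completes the 6 across.
(1,1) = 16 − 9 = 7 completes the 16 across.
(2,1) = 13 − 8 = 5 completes the 13 across.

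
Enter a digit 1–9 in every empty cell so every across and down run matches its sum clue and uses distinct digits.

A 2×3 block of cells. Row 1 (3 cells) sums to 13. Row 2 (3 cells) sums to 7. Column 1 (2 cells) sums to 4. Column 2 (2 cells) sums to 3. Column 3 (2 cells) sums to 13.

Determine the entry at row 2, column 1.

7 in 3 cells must be {1,2,4}; 4 in 2 cells must be {1,3}; 3 in 2 cells must be {1,2}.
The 7 across and the 4 down share only 1, so (2,1) = 1.
Given what's placed, (2,2) must be 2 to fit the 7 across and 3 down.
(2,3) = 7 − 3 = 4 completes the 7 across.
(1,1) = 4 − 1 = 3 completes the 4 down.
(1,2) = 3 − 2 = 1 completes the 3 down.
(1,3) = 13 − 4 = 9 completes the 13 across.

1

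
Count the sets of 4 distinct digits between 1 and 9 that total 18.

4 distinct digits from 1–9 sum between 10 and 30.

11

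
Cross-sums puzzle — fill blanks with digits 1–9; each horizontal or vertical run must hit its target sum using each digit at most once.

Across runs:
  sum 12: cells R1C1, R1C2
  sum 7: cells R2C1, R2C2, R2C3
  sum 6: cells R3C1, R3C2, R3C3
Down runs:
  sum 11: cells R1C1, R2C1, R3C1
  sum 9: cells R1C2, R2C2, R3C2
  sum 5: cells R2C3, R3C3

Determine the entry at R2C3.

7 in 3 cells must be {1,2,4}; 6 in 3 cells must be {1,2,3}.
Nothing is forced directly, so branch on R1C2, whose candidates are 3 or 4 or 5. If R1C2 = 3: then R1C1 would have to be in {9} for the 12 across but in {1,2,3,4,5,6,7,8} for the 11 down — contradiction. If R1C2 = 5: that forces R1C1 = 7, R2C1 = 1, after which R2C2 would have to be in {2,4} for the 7 across but in {1,3} for the 9 down — contradiction. So R1C2 = 4.
R1C1 = 12 − 4 = 8 completes the 12 across.
Given what's placed, R2C2 must be 2 to fit the 7 across and 9 down.
R3C2 = 9 − 6 = 3 completes the 9 down.
R2C1 = 1: the only remaining digit allowed by both the 7 across and the 11 down.
R2C3 = 7 − 3 = 4 completes the 7 across.

4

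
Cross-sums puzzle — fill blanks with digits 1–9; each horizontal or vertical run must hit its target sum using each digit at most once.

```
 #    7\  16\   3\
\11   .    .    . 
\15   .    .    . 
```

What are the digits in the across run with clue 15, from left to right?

16 in 2 cells must be {7,9}; 3 in 2 cells must be {1,2}.
The 11 across and the 16 down share only 7, so R1C2 = 7.
Given what's placed, R1C3 must be 1 to fit the 11 across and 3 down.
R2C2 = 16 − 7 = 9 completes the 16 down.
R2C3 = 3 − 1 = 2 completes the 3 down.
R1C1 = 11 − 8 = 3 completes the 11 across.
R2C1 = 15 − 11 = 4 completes the 15 across.

4, 9, 2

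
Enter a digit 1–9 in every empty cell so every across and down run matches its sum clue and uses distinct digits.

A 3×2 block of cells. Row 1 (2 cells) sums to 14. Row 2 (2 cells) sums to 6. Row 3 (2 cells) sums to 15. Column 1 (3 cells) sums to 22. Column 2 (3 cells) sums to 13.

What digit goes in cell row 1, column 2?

5

The 6 across and the 22 down share only 5, so (2,1) = 5.
(2,2) = 6 − 5 = 1 completes the 6 across.
Nothing is forced directly, so branch on (1,1), whose candidates are 8 or 9. If (1,1) = 8: then (1,2) would have to be in {6} for the 14 across but in {3,4,5,7,8,9} for the 13 down — contradiction. So (1,1) = 9.
(1,2) = 14 − 9 = 5 completes the 14 across.
(3,1) = 22 − 14 = 8 completes the 22 down.
(3,2) = 15 − 8 = 7 completes the 15 across.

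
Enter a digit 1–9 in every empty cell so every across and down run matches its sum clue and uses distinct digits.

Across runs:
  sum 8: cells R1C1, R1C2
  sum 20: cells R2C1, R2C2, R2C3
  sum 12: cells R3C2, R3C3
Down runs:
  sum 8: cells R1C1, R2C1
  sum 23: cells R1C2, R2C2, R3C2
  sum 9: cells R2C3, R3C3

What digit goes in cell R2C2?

23 in 3 cells must be {6,8,9}.
The 8 across and the 23 down share only 6, so R1C2 = 6.
R1C1 = 8 − 6 = 2 completes the 8 across.
R2C1 = 8 − 2 = 6 completes the 8 down.
R2C2 = 9: the only remaining digit allowed by both the 20 across and the 23 down.
R2C3 = 20 − 15 = 5 completes the 20 across.
R3C2 = 23 − 15 = 8 completes the 23 down.
R3C3 = 12 − 8 = 4 completes the 12 across.

9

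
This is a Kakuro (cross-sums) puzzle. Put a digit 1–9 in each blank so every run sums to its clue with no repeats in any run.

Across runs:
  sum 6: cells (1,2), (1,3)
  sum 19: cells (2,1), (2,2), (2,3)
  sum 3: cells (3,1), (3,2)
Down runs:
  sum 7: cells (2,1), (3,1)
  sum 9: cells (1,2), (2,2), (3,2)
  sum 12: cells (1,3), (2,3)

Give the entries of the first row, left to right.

3 in 2 cells must be {1,2}.
Nothing is forced directly, so branch on (1,3), whose candidates are 4 or 5. If (1,3) = 5: that forces (1,2) = 1, (2,3) = 7, (3,2) = 2, after which (2,2) would have to be in {3,4,8,9} for the 19 across but in {6} for the 9 down — contradiction. So (1,3) = 4.
(1,2) = 6 − 4 = 2 completes the 6 across.
(2,3) = 12 − 4 = 8 completes the 12 down.
(3,2) = 1: the only remaining digit allowed by both the 3 across and the 9 down.
(2,2) = 9 − 3 = 6 completes the 9 down.
(3,1) = 3 − 1 = 2 completes the 3 across.
(2,1) = 19 − 14 = 5 completes the 19 across.

2 4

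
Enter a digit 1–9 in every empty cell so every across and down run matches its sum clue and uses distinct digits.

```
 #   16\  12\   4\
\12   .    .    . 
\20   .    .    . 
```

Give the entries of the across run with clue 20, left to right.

9, 8, 3

16 in 2 cells must be {7,9}; 4 in 2 cells must be {1,3}.
The 20 across and the 4 down share only 3, so R2C3 = 3.
R1C3 = 4 − 3 = 1 completes the 4 down.
Given what's placed, R2C1 must be 9 to fit the 20 across and 16 down.
R2C2 = 20 − 12 = 8 completes the 20 across.
R1C1 = 16 − 9 = 7 completes the 16 down.
R1C2 = 12 − 8 = 4 completes the 12 across.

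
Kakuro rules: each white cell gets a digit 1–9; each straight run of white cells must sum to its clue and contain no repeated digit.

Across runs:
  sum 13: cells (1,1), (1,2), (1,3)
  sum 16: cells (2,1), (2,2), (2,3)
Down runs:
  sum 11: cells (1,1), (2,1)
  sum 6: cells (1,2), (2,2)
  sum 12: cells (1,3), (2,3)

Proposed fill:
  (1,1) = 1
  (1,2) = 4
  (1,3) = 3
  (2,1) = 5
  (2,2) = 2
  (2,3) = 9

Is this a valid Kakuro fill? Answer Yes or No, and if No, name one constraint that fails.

No — the down run (1,1)–(2,1) sums to 6, not 11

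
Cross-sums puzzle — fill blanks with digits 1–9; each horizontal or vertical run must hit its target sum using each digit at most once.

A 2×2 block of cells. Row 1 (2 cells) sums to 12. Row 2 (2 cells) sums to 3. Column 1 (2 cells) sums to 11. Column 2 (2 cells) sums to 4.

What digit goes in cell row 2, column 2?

3 in 2 cells must be {1,2}; 4 in 2 cells must be {1,3}.
The 12 across and the 4 down share only 3, so (1,2) = 3.
The 3 across and the 11 down share only 2, so (2,1) = 2.
(2,2) = 3 − 2 = 1 completes the 3 across.
(1,1) = 12 − 3 = 9 completes the 12 across.

1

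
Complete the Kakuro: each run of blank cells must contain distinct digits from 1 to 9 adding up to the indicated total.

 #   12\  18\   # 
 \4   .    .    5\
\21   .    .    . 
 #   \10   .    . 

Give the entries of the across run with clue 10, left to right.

4 in 2 cells must be {1,3}.
The 4 across and the 12 down share only 3, so R1C1 = 3.
R1C2 = 4 − 3 = 1 completes the 4 across.
R2C1 = 12 − 3 = 9 completes the 12 down.
R2C2 = 8: the only remaining digit allowed by both the 21 across and the 18 down.
R2C3 = 21 − 17 = 4 completes the 21 across.
R3C2 = 18 − 9 = 9 completes the 18 down.
R3C3 = 10 − 9 = 1 completes the 10 across.

9 1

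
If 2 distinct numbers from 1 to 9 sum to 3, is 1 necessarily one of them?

The only way to make 3 from 2 distinct digits is {1,2}, which contains 1.

Yes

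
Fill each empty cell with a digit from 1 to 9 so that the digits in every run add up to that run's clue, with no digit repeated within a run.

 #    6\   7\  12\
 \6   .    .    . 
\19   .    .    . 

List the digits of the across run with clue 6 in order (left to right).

2, 1, 3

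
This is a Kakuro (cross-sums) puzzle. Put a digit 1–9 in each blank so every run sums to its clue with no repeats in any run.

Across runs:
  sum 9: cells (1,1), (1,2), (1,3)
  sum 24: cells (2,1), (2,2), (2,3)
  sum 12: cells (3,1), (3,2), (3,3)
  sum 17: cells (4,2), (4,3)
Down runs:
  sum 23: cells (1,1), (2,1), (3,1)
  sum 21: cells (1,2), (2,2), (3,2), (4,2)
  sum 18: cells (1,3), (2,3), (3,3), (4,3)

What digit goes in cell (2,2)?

8

24 in 3 cells must be {7,8,9}; 17 in 2 cells must be {8,9}; 23 in 3 cells must be {6,8,9}.
(1,1) = 6: only digit in both the 9-across and 23-down candidate sets.
Nothing is forced directly, so branch on (4,3), whose candidates are 8 or 9. If (4,3) = 9: then (2,3) would have to be in {7,8,9} for the 24 across but in {1,2,3,4,5,6} for the 18 down — contradiction. So (4,3) = 8.
(2,3) = 7: the only remaining digit allowed by both the 24 across and the 18 down.
(4,2) = 17 − 8 = 9 completes the 17 across.
Given what's placed, (2,2) must be 8 to fit the 24 across and 21 down.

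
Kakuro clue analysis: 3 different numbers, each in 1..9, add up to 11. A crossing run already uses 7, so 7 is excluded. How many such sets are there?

3 distinct digits from 1–9 sum between 6 and 24.
Dropping sets that contain 7.
Enumerating: {1,2,8}, {1,4,6}, {2,3,6}, {2,4,5}.

4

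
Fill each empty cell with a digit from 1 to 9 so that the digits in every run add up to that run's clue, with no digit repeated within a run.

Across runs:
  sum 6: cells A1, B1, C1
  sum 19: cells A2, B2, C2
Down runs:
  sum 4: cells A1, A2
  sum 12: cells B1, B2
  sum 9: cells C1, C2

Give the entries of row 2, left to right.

6 in 3 cells must be {1,2,3}; 4 in 2 cells must be {1,3}.
The 6 across and the 12 down share only 3, so B1 = 3.
The 19 across and the 4 down share only 3, so A2 = 3.
B2 = 12 − 3 = 9 completes the 12 down.
C2 = 19 − 12 = 7 completes the 19 across.
A1 = 4 − 3 = 1 completes the 4 down.
C1 = 6 − 4 = 2 completes the 6 across.

3 9 7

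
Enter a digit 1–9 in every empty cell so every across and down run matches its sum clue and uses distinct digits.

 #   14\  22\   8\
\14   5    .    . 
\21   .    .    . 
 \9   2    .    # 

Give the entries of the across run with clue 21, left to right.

7, 9, 5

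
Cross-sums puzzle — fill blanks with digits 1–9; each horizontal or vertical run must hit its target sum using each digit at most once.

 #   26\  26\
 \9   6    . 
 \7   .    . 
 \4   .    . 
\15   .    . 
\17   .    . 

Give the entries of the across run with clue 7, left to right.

2 5

4 in 2 cells must be {1,3}; 17 in 2 cells must be {8,9}.
R1C2 = 9 − 6 = 3 completes the 9 across.
R3C2 = 1: the only remaining digit allowed by both the 4 across and the 26 down.
R3C1 = 4 − 1 = 3 completes the 4 across.
Nothing is forced directly, so branch on R2C2, whose candidates are 5 or 6. If R2C2 = 6: that forces R2C1 = 1, R5C1 = 9, after which R5C2 would have to be in {8} for the 17 across but in {7,9} for the 26 down — contradiction. So R2C2 = 5.
R2C1 = 7 − 5 = 2 completes the 7 across.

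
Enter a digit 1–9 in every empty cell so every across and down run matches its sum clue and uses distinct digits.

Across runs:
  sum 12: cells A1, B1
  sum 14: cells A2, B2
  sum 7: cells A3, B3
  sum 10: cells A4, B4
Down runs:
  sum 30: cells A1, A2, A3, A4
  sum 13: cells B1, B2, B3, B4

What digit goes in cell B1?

4

30 in 4 cells must be {6,7,8,9}.
Only 6 fits A3 under both its across sum 7 and down sum 30.
B3 = 7 − 6 = 1 completes the 7 across.
Nothing is forced directly, so branch on A2, whose candidates are 8 or 9. If A2 = 8: that forces B2 = 6, B1 = 4, B4 = 2, after which A1 would have to be in {8} for the 12 across but in {7,9} for the 30 down — contradiction. So A2 = 9.
B2 = 14 − 9 = 5 completes the 14 across.
No cell is forced outright now. A1 can only be 7 or 8 (the digits allowed by both its 12 across and its 30 down). If A1 = 7: then B1 would have to be in {5} for the 12 across but in {3,4} for the 13 down — contradiction. So A1 = 8.
B1 = 12 − 8 = 4 completes the 12 across.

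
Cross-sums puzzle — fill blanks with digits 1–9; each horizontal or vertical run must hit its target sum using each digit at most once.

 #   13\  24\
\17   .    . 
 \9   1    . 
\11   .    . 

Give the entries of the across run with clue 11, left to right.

17 in 2 cells must be {8,9}; 24 in 3 cells must be {7,8,9}.
R2C2 = 9 − 1 = 8 completes the 9 across.
R1C2 = 9: the only remaining digit allowed by both the 17 across and the 24 down.
R3C2 = 24 − 17 = 7 completes the 24 down.
R1C1 = 17 − 9 = 8 completes the 17 across.
R3C1 = 11 − 7 = 4 completes the 11 across.

4 7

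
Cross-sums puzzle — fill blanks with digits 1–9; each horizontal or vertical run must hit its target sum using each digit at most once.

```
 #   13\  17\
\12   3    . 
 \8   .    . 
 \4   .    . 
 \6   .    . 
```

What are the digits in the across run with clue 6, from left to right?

2, 4

4 in 2 cells must be {1,3}.
R1C2 = 12 − 3 = 9 completes the 12 across.
R3C1 = 1: the only remaining digit allowed by both the 4 across and the 13 down.
R3C2 = 4 − 1 = 3 completes the 4 across.
Given what's placed, R2C2 must be 1 to fit the 8 across and 17 down.
R4C2 = 17 − 13 = 4 completes the 17 down.
R2C1 = 8 − 1 = 7 completes the 8 across.
R4C1 = 6 − 4 = 2 completes the 6 across.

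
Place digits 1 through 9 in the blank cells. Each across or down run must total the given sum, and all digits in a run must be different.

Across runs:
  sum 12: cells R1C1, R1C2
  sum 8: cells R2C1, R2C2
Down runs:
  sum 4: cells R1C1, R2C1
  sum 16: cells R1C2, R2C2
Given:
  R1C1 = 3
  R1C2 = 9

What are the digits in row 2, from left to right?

4 in 2 cells must be {1,3}; 16 in 2 cells must be {7,9}.
R2C1 = 4 − 3 = 1 completes the 4 down.
R2C2 = 8 − 1 = 7 completes the 8 across.

1 7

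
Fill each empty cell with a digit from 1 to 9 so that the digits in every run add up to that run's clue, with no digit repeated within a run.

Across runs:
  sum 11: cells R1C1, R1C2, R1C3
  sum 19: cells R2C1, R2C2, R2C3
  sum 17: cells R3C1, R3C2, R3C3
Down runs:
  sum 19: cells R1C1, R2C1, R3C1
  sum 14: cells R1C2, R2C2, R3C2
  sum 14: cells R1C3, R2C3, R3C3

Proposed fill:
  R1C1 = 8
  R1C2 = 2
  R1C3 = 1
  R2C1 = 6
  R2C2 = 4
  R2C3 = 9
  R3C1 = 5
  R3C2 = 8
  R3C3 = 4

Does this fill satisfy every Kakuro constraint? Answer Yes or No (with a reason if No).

Across: 8+2+1=11; 6+4+9=19; 5+8+4=17. Down: 8+6+5=19; 2+4+8=14; 1+9+4=14. No digit repeats within any run.

Yes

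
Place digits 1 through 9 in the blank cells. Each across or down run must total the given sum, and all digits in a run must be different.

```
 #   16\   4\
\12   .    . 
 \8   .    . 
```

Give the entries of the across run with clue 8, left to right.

7 1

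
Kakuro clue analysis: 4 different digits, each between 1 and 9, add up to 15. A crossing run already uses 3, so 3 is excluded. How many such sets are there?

4 distinct digits from 1–9 sum between 10 and 30.
Dropping sets that contain 3.
Enumerating: {1,2,4,8}, {1,2,5,7}.

2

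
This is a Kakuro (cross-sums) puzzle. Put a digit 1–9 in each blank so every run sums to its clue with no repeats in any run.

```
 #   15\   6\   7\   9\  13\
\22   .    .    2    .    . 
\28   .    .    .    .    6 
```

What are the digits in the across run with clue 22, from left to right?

8, 4, 2, 1, 7

R1C5 = 13 − 6 = 7 completes the 13 down.
R2C3 = 7 − 2 = 5 completes the 7 down.
Nothing is forced directly, so branch on R1C2, whose candidates are 1 or 4. If R1C2 = 1: then R2C2 would have to be in {1,2,7,8,9} for the 28 across but in {5} for the 6 down — contradiction. So R1C2 = 4.
R2C2 = 6 − 4 = 2 completes the 6 down.
Nothing is forced directly, so branch on R2C1, whose candidates are 7 or 8. If R2C1 = 8: then R1C1 would have to be in {1,3,6,8} for the 22 across but in {7} for the 15 down — contradiction. So R2C1 = 7.
R1C1 = 15 − 7 = 8 completes the 15 down.
R1C4 = 22 − 21 = 1 completes the 22 across.
R2C4 = 28 − 20 = 8 completes the 28 across.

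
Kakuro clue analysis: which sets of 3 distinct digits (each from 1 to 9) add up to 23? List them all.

{6,8,9}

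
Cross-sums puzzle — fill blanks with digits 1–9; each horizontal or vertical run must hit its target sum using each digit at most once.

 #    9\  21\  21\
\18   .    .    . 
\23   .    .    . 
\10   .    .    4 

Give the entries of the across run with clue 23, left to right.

6 9 8

23 in 3 cells must be {6,8,9}.
The 23 across and the 9 down share only 6, so R2C1 = 6.
Given what's placed, R3C1 must be 1 to fit the 10 across and 9 down.
R3C2 = 10 − 5 = 5 completes the 10 across.
R1C1 = 9 − 7 = 2 completes the 9 down.
R1C3 = 9: the only remaining digit allowed by both the 18 across and the 21 down.
R2C2 = 9: the only remaining digit allowed by both the 23 across and the 21 down.
R2C3 = 23 − 15 = 8 completes the 23 across.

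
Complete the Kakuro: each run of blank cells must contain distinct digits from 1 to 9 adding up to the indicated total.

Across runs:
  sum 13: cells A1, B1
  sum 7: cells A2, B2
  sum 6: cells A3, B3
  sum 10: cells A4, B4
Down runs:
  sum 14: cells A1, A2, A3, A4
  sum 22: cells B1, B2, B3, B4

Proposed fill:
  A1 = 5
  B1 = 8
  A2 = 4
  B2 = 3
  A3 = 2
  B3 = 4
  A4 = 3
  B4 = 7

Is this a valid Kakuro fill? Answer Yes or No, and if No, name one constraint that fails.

Yes

Across: 5+8=13; 4+3=7; 2+4=6; 3+7=10. Down: 5+4+2+3=14; 8+3+4+7=22. No digit repeats within any run.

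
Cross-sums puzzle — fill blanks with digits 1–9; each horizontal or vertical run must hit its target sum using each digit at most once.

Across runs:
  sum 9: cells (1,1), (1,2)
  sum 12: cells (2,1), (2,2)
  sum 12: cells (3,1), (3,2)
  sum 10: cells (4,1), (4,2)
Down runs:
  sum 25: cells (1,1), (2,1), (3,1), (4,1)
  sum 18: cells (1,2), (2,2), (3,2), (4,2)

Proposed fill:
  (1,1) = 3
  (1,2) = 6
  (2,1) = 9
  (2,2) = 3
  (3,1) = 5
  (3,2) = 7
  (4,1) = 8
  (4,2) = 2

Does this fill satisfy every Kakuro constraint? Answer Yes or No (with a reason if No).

Across: 3+6=9; 9+3=12; 5+7=12; 8+2=10. Down: 3+9+5+8=25; 6+3+7+2=18. No digit repeats within any run.

Yes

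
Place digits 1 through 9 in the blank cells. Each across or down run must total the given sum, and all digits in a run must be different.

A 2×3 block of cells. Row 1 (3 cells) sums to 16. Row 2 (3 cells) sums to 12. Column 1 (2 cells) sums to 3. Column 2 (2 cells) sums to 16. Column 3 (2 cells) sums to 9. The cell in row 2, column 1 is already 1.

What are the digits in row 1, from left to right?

3 in 2 cells must be {1,2}; 16 in 2 cells must be {7,9}.
(1,1) = 3 − 1 = 2 completes the 3 down.
(1,2) = 9: the only remaining digit allowed by both the 16 across and the 16 down.
(1,3) = 16 − 11 = 5 completes the 16 across.
(2,2) = 16 − 9 = 7 completes the 16 down.
(2,3) = 12 − 8 = 4 completes the 12 across.

2, 9, 5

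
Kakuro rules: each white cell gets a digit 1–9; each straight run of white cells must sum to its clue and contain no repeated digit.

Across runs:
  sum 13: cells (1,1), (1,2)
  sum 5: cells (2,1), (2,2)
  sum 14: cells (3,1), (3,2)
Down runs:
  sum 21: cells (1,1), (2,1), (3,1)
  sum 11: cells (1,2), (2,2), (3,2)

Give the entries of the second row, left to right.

4 1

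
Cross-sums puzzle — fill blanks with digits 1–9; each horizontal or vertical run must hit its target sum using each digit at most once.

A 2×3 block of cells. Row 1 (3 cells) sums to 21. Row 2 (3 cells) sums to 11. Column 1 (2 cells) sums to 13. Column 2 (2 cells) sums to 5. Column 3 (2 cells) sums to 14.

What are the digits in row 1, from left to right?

The 21 across and the 5 down share only 4, so (1,2) = 4.
(2,2) = 5 − 4 = 1 completes the 5 down.
Nothing is forced directly, so branch on (2,3), whose candidates are 6 or 8. If (2,3) = 8: then (1,3) would have to be in {8,9} for the 21 across but in {6} for the 14 down — contradiction. So (2,3) = 6.
(1,3) = 14 − 6 = 8 completes the 14 down.
(2,1) = 11 − 7 = 4 completes the 11 across.
(1,1) = 21 − 12 = 9 completes the 21 across.

9 4 8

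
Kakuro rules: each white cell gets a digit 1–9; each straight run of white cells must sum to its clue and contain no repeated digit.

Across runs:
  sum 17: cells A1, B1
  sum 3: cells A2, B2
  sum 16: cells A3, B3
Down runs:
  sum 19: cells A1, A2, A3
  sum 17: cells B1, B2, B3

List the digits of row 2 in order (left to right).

2, 1

17 in 2 cells must be {8,9}; 3 in 2 cells must be {1,2}; 16 in 2 cells must be {7,9}.
The 3 across and the 19 down share only 2, so A2 = 2.
B2 = 3 − 2 = 1 completes the 3 across.
Given what's placed, A3 must be 9 to fit the 16 across and 19 down.
B3 = 16 − 9 = 7 completes the 16 across.
A1 = 19 − 11 = 8 completes the 19 down.
B1 = 17 − 8 = 9 completes the 17 across.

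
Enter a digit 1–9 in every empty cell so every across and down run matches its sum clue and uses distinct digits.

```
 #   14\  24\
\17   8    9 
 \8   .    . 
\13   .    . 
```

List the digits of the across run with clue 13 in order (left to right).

5, 8

17 in 2 cells must be {8,9}; 24 in 3 cells must be {7,8,9}.
R2C2 = 7: the only remaining digit allowed by both the 8 across and the 24 down.
R3C2 = 24 − 16 = 8 completes the 24 down.
R2C1 = 8 − 7 = 1 completes the 8 across.
R3C1 = 13 − 8 = 5 completes the 13 across.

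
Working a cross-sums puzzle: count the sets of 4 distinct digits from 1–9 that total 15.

4 distinct digits from 1–9 sum between 10 and 30.
Enumerating: {1,2,3,9}, {1,2,4,8}, {1,2,5,7}, {1,3,4,7}, {1,3,5,6}, {2,3,4,6}.

6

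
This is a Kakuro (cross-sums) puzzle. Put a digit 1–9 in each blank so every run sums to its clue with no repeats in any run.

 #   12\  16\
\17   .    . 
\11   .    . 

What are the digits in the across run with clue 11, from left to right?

4, 7

17 in 2 cells must be {8,9}; 16 in 2 cells must be {7,9}.
The 17 across and the 16 down share only 9, so R1C2 = 9.
R2C2 = 16 − 9 = 7 completes the 16 down.
R1C1 = 17 − 9 = 8 completes the 17 across.
R2C1 = 11 − 7 = 4 completes the 11 across.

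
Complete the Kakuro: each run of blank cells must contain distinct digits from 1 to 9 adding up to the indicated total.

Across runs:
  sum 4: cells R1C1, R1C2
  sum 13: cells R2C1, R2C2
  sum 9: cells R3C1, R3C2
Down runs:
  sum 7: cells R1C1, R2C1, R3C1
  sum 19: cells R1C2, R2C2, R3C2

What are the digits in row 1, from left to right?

1 3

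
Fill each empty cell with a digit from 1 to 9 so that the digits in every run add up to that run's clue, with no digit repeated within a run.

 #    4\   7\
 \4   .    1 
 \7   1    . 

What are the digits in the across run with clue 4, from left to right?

4 in 2 cells must be {1,3}.
R1C1 = 4 − 1 = 3 completes the 4 across.
R2C2 = 7 − 1 = 6 completes the 7 across.

3 1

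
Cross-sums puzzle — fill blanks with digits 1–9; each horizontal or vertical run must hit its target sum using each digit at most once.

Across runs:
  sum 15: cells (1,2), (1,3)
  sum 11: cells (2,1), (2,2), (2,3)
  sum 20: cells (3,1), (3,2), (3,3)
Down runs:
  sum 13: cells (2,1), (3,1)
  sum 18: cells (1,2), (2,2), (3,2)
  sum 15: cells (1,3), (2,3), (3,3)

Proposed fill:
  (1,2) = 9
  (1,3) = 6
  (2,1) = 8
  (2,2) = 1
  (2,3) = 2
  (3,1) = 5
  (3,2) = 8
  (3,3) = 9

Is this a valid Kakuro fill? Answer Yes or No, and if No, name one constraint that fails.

No — the across run (3,1)–(3,3) sums to 22, not 20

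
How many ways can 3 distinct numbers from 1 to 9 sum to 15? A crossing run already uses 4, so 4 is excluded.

5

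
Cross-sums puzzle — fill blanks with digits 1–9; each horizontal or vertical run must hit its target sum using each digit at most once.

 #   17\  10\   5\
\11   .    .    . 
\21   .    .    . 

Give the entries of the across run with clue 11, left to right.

17 in 2 cells must be {8,9}.
The 11 across and the 17 down share only 8, so R1C1 = 8.
R2C1 = 17 − 8 = 9 completes the 17 down.
Given what's placed, R2C3 must be 4 to fit the 21 across and 5 down.
R1C3 = 5 − 4 = 1 completes the 5 down.
R2C2 = 21 − 13 = 8 completes the 21 across.
R1C2 = 11 − 9 = 2 completes the 11 across.

8, 2, 1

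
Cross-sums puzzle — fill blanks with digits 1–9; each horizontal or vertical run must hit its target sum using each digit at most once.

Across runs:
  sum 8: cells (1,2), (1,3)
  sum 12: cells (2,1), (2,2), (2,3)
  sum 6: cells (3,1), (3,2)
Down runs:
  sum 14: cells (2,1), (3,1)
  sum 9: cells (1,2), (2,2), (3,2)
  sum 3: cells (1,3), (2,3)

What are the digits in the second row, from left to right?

9 2 1

3 in 2 cells must be {1,2}.
The 6 across and the 14 down share only 5, so (3,1) = 5.
(3,2) = 6 − 5 = 1 completes the 6 across.
(2,1) = 14 − 5 = 9 completes the 14 down.
(2,2) = 2: the only remaining digit allowed by both the 12 across and the 9 down.
(2,3) = 12 − 11 = 1 completes the 12 across.
(1,2) = 9 − 3 = 6 completes the 9 down.
(1,3) = 8 − 6 = 2 completes the 8 across.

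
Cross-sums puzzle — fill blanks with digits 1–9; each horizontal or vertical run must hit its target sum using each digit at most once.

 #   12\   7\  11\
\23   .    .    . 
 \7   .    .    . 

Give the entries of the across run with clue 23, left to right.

8 6 9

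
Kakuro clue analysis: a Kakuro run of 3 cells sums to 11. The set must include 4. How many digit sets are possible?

2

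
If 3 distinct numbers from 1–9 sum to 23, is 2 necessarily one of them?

No

The only way to make 23 from 3 distinct digits is {6,8,9}, which does not contain 2.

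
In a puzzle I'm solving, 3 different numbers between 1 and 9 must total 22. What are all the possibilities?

3 distinct digits from 1–9 sum between 6 and 24.

{5,8,9}; {6,7,9}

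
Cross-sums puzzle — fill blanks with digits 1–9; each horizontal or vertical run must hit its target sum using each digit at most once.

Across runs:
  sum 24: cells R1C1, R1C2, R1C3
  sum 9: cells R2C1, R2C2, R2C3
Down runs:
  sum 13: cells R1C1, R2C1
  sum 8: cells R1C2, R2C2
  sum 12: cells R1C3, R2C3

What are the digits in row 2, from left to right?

24 in 3 cells must be {7,8,9}.
The 24 across and the 8 down share only 7, so R1C2 = 7.
R2C2 = 8 − 7 = 1 completes the 8 down.
Nothing is forced directly, so branch on R2C1, whose candidates are 5 or 6. If R2C1 = 6: then R1C1 would have to be in {8,9} for the 24 across but in {7} for the 13 down — contradiction. So R2C1 = 5.
R1C1 = 13 − 5 = 8 completes the 13 down.
R1C3 = 24 − 15 = 9 completes the 24 across.
R2C3 = 9 − 6 = 3 completes the 9 across.

5 1 3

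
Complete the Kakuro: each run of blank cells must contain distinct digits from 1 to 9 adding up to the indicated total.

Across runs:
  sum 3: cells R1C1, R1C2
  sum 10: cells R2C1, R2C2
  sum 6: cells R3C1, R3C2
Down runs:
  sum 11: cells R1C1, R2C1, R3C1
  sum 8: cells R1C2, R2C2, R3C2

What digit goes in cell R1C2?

3 in 2 cells must be {1,2}.
Nothing is forced directly, so branch on R1C1, whose candidates are 1 or 2. If R1C1 = 1: that forces R1C2 = 2, R2C2 = 1, R3C2 = 5, after which R2C1 would have to be in {9} for the 10 across but in {2,3,4,6,7,8} for the 11 down — contradiction. So R1C1 = 2.
R1C2 = 3 − 2 = 1 completes the 3 across.
Nothing is forced directly, so branch on R2C2, whose candidates are 2 or 3 or 4. If R2C2 = 3: then R2C1 would have to be in {7} for the 10 across but in {1,3,4,5,6,8} for the 11 down — contradiction. If R2C2 = 4: that forces R2C1 = 6, after which R3C1 would have to be in {1,2,4,5} for the 6 across but in {3} for the 11 down — contradiction. So R2C2 = 2.
R2C1 = 10 − 2 = 8 completes the 10 across.
R3C1 = 11 − 10 = 1 completes the 11 down.
R3C2 = 6 − 1 = 5 completes the 6 across.

1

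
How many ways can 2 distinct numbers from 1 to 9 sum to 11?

4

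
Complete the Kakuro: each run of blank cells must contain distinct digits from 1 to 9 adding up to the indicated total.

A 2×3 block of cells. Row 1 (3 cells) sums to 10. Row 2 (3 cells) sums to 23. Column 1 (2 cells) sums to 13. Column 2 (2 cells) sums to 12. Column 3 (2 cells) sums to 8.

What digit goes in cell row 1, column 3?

2

23 in 3 cells must be {6,8,9}.
The 23 across and the 8 down share only 6, so (2,3) = 6.
(1,3) = 8 − 6 = 2 completes the 8 down.
Nothing is forced directly, so branch on (1,1), whose candidates are 5 or 7. If (1,1) = 7: then (1,2) would have to be in {1} for the 10 across but in {3,4,5,7,8,9} for the 12 down — contradiction. So (1,1) = 5.
(1,2) = 10 − 7 = 3 completes the 10 across.
(2,1) = 13 − 5 = 8 completes the 13 down.
(2,2) = 23 − 14 = 9 completes the 23 across.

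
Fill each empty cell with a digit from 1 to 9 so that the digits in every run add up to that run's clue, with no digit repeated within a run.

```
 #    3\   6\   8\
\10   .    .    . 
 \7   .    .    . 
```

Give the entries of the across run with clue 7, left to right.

7 in 3 cells must be {1,2,4}; 3 in 2 cells must be {1,2}.
Nothing is forced directly, so branch on R1C1, whose candidates are 1 or 2. If R1C1 = 2: that forces R2C1 = 1, R2C3 = 2, after which R1C3 would have to be in {1,3,5,7} for the 10 across but in {6} for the 8 down — contradiction. So R1C1 = 1.
R2C1 = 3 − 1 = 2 completes the 3 down.
Given what's placed, R2C3 must be 1 to fit the 7 across and 8 down.
R1C3 = 8 − 1 = 7 completes the 8 down.
R2C2 = 7 − 3 = 4 completes the 7 across.
R1C2 = 10 − 8 = 2 completes the 10 across.

2 4 1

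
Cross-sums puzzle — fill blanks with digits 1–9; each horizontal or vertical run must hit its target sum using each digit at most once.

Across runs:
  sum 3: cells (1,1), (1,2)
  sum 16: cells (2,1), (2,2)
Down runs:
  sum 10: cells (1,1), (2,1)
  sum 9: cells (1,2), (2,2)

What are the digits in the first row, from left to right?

3 in 2 cells must be {1,2}; 16 in 2 cells must be {7,9}.
The 16 across and the 9 down share only 7, so (2,2) = 7.
(1,2) = 9 − 7 = 2 completes the 9 down.
(2,1) = 16 − 7 = 9 completes the 16 across.
(1,1) = 3 − 2 = 1 completes the 3 across.

1, 2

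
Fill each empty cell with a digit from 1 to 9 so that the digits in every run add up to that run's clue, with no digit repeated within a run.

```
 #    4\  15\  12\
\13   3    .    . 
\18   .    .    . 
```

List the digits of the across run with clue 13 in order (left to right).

3 6 4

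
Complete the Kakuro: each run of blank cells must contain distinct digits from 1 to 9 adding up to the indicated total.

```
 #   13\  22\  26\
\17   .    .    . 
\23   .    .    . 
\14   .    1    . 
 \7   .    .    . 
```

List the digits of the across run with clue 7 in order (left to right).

1 4 2

23 in 3 cells must be {6,8,9}; 7 in 3 cells must be {1,2,4}.
The 23 across and the 13 down share only 6, so R2C1 = 6.
Given what's placed, R3C1 must be 4 to fit the 14 across and 13 down.
R3C3 = 14 − 5 = 9 completes the 14 across.
Given what's placed, R4C2 must be 4 to fit the 7 across and 22 down.
Given what's placed, R4C3 must be 2 to fit the 7 across and 26 down.
Given what's placed, R2C3 must be 8 to fit the 23 across and 26 down.
R4C1 = 7 − 6 = 1 completes the 7 across.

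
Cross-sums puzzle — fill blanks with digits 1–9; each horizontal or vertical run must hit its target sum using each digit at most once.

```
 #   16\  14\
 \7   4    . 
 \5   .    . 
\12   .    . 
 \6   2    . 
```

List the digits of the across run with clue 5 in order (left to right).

R1C2 = 7 − 4 = 3 completes the 7 across.
R4C2 = 6 − 2 = 4 completes the 6 across.
Given what's placed, R3C2 must be 5 to fit the 12 across and 14 down.
R2C2 = 14 − 12 = 2 completes the 14 down.
R3C1 = 12 − 5 = 7 completes the 12 across.
R2C1 = 5 − 2 = 3 completes the 5 across.

3 2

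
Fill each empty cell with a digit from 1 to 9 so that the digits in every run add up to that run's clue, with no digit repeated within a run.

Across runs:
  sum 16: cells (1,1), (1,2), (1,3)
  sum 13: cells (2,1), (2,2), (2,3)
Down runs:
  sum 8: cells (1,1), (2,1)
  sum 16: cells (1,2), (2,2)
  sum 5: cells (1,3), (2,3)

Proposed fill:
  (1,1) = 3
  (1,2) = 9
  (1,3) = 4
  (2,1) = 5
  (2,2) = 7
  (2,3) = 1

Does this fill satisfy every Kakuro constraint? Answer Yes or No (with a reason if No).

Across: 3+9+4=16; 5+7+1=13. Down: 3+5=8; 9+7=16; 4+1=5. No digit repeats within any run.

Yes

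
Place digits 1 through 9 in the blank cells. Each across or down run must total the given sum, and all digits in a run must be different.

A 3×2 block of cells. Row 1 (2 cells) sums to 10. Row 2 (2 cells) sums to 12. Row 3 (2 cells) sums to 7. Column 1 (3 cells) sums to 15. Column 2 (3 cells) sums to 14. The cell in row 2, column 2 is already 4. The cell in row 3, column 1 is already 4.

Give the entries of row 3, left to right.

4 3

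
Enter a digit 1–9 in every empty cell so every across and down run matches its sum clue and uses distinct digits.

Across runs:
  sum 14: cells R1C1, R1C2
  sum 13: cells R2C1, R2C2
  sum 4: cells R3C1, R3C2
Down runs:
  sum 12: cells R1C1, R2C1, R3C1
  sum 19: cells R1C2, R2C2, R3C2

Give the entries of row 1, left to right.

5, 9

4 in 2 cells must be {1,3}.
The 4 across and the 19 down share only 3, so R3C2 = 3.
Given what's placed, R1C2 must be 9 to fit the 14 across and 19 down.
R2C2 = 19 − 12 = 7 completes the 19 down.
R3C1 = 4 − 3 = 1 completes the 4 across.
R1C1 = 14 − 9 = 5 completes the 14 across.
R2C1 = 13 − 7 = 6 completes the 13 across.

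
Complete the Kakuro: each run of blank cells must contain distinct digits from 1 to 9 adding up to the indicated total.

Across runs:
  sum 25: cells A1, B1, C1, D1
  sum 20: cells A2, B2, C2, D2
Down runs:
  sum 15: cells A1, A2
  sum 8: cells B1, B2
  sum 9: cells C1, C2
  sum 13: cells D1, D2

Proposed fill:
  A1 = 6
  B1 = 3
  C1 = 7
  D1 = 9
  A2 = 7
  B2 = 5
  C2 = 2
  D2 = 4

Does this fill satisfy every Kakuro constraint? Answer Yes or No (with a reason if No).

No — the down run A1–A2 sums to 13, not 15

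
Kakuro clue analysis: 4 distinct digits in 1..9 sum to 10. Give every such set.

4 distinct digits from 1–9 sum between 10 and 30.
Only one set works: {1,2,3,4}.

{1,2,3,4}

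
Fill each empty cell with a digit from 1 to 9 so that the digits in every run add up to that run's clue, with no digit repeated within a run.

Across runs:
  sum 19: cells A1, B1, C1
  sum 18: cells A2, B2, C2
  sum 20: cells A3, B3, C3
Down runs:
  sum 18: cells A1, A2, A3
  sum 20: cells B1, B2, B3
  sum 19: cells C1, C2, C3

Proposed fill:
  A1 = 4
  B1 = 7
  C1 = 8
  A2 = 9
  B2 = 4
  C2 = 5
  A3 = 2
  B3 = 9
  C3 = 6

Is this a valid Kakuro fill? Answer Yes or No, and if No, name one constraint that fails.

No — the down run A1–A3 sums to 15, not 18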